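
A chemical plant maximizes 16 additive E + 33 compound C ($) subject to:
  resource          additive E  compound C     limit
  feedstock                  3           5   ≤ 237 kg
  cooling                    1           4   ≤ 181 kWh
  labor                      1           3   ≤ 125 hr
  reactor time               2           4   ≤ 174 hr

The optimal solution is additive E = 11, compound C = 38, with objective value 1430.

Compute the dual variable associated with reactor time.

Binding: labor and reactor time. Non-binding: feedstock (14 unused), cooling (18 unused).
By complementary slackness, y = 0 for the non-binding constraints.
From A_Bᵀ y = c: 1·y_labor + 2·y_reactor time = 16; 3·y_labor + 4·y_reactor time = 33.
This yields shadow prices y_labor = 1, y_reactor time = 7.5.
Shadow price of reactor time = 7.5.

7.5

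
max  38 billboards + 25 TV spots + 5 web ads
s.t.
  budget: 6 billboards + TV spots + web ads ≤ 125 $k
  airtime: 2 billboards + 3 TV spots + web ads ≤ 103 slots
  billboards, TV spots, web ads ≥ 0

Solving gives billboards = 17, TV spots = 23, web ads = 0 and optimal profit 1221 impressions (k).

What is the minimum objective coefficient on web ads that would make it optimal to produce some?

Both budget and airtime are binding at x*.
From A_Bᵀ y = c: 6·y_budget + 2·y_airtime = 38; 1·y_budget + 3·y_airtime = 25.
→ y_budget = 4 and y_airtime = 7.
web ads enters the basis when its profit ≥ yᵀa₃ = 4·1 + 7·1 = 11.

11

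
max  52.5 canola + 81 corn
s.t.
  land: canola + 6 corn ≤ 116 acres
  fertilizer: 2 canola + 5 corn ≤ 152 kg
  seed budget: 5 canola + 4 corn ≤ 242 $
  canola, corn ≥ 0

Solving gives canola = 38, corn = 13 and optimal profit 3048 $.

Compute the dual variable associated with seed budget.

9

Check each constraint at x*: land 116/116 (tight); fertilizer 141/152 (slack 11); seed budget 242/242 (tight).
By complementary slackness, y = 0 for the non-binding constraint.
From A_Bᵀ y = c: 1·y_land + 5·y_seed budget = 52.5; 6·y_land + 4·y_seed budget = 81.
This yields shadow prices y_land = 7.5, y_seed budget = 9.
Shadow price of seed budget = 9.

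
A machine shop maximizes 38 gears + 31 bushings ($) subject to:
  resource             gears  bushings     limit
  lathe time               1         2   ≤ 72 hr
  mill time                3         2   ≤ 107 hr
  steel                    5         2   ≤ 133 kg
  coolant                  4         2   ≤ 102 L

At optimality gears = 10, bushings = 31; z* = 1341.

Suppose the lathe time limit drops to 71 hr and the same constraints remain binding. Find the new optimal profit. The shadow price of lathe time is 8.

1333

Δb = -1, so new z* = 1341 + (8)·(-1) = 1341 − 8 = 1333.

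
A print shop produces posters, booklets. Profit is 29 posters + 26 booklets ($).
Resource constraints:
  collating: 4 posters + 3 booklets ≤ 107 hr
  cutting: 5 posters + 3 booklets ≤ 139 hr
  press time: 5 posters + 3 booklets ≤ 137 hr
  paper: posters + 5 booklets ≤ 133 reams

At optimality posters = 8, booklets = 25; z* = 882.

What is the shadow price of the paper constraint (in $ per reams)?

1

Check each constraint at x*: collating 107/107 (tight); cutting 115/139 (slack 24); press time 115/137 (slack 22); paper 133/133 (tight).
Slack constraints have shadow price 0 (complementary slackness).
Dual feasibility on the basic columns requires 4·y_collating + 1·y_paper = 29, 3·y_collating + 5·y_paper = 26.
Solving: y_collating = 7, y_paper = 1.
Shadow price of paper = 1.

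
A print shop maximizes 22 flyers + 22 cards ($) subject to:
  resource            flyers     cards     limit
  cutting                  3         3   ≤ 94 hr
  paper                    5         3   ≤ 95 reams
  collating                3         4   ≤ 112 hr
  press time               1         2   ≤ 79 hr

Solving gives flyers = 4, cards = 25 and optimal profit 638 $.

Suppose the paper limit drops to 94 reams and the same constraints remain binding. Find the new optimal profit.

636

Check each constraint at x*: cutting 87/94 (slack 7); paper 95/95 (tight); collating 112/112 (tight); press time 54/79 (slack 25).
By complementary slackness, y = 0 for the non-binding constraints.
From A_Bᵀ y = c: 5·y_paper + 3·y_collating = 22; 3·y_paper + 4·y_collating = 22.
Solving: y_paper = 2, y_collating = 4.
Δz = y_paper·Δb = 2 × (-1) = -2, so new z* = 638 − 2 = 636.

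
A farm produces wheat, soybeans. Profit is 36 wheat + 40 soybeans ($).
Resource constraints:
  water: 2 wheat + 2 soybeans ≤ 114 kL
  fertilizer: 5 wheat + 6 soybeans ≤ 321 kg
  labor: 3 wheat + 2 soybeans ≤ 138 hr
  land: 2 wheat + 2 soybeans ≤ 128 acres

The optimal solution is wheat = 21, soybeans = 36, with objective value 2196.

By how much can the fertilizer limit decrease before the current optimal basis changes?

3

Binding constraints: water, fertilizer. The basis is B = [[2,2],[5,6]] with det 2.
Per unit decrease in fertilizer, x* moves by d = (1, -1).
The basis stays optimal until labor becomes binding; allowable decrease = 3 kg.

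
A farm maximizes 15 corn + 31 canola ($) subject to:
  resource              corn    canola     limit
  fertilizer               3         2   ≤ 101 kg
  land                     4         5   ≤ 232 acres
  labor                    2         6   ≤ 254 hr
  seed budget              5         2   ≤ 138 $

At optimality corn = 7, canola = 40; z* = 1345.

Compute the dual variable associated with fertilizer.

2

Binding: fertilizer and labor. Non-binding: land (4 unused), seed budget (23 unused).
Slack constraints have shadow price 0 (complementary slackness).
The binding rows give the dual system: 3·y_fertilizer + 2·y_labor = 15 and 2·y_fertilizer + 6·y_labor = 31.
Solving: y_fertilizer = 2, y_labor = 4.5.
Shadow price of fertilizer = 2.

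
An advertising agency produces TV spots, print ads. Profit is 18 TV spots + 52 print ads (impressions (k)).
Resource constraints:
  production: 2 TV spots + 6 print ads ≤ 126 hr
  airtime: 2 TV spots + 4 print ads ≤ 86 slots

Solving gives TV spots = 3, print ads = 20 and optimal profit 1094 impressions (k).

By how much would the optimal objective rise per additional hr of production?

Check each constraint at x*: production 126/126 (tight); airtime 86/86 (tight).
Dual feasibility on the basic columns requires 2·y_production + 2·y_airtime = 18, 6·y_production + 4·y_airtime = 52.
This yields shadow prices y_production = 8, y_airtime = 1.
Shadow price of production = 8.

8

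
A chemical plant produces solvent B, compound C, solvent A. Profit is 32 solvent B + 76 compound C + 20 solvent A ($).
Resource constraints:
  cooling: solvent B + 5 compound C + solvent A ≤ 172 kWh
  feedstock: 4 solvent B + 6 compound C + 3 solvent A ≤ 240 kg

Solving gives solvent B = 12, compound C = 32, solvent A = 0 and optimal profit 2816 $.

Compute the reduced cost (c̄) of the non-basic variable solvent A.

-6

Check each constraint at x*: cooling 172/172 (tight); feedstock 240/240 (tight).
The binding rows give the dual system: 1·y_cooling + 4·y_feedstock = 32 and 5·y_cooling + 6·y_feedstock = 76.
This yields shadow prices y_cooling = 8, y_feedstock = 6.
Reduced cost of solvent A: c₃ − yᵀa₃ = 20 − (8·1 + 6·3) = 20 − 26 = -6.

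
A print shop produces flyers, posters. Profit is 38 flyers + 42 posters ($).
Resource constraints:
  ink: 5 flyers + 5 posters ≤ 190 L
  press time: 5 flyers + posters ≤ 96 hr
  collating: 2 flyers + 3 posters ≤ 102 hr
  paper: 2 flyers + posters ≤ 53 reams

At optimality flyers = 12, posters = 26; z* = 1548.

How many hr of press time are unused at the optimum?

10

press time used = 5·12 + 1·26 = 86; slack = 96 − 86 = 10.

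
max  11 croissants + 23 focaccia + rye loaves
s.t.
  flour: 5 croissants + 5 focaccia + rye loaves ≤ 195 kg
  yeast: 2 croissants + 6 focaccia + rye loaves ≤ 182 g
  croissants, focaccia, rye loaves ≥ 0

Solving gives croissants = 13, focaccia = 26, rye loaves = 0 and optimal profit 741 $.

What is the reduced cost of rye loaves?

Both flour and yeast are binding at x*.
Dual feasibility on the basic columns requires 5·y_flour + 2·y_yeast = 11, 5·y_flour + 6·y_yeast = 23.
→ y_flour = 1 and y_yeast = 3.
Reduced cost of rye loaves: c₃ − yᵀa₃ = 1 − (1·1 + 3·1) = 1 − 4 = -3.

-3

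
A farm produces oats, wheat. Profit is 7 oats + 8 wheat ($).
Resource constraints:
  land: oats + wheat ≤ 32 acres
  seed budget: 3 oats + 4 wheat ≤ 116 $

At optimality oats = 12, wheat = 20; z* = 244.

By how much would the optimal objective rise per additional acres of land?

At the optimum: land uses 32 of 32 (binding); seed budget uses 116 of 116 (binding).
From A_Bᵀ y = c: 1·y_land + 3·y_seed budget = 7; 1·y_land + 4·y_seed budget = 8.
→ y_land = 4 and y_seed budget = 1.
Shadow price of land = 4.

4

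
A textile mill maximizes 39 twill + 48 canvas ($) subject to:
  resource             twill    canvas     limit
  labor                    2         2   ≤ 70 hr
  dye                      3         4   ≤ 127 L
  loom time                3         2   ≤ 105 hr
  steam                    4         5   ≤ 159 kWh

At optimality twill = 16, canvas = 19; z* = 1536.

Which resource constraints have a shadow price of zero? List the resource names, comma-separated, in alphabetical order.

dye, loom time

labor: 70/70 (binding)
dye: 124/127 (slack 3)
loom time: 86/105 (slack 19)
steam: 159/159 (binding)
By complementary slackness, a constraint with positive slack has shadow price 0 → dye, loom time.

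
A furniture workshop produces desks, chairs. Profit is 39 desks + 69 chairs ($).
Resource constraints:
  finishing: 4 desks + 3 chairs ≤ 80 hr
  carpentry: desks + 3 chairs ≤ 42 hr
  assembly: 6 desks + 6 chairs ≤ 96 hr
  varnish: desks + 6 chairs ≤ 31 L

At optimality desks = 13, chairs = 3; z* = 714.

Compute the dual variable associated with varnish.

Check each constraint at x*: finishing 61/80 (slack 19); carpentry 22/42 (slack 20); assembly 96/96 (tight); varnish 31/31 (tight).
By complementary slackness, y = 0 for the non-binding constraints.
Dual feasibility on the basic columns requires 6·y_assembly + 1·y_varnish = 39, 6·y_assembly + 6·y_varnish = 69.
→ y_assembly = 5.5 and y_varnish = 6.
Shadow price of varnish = 6.

6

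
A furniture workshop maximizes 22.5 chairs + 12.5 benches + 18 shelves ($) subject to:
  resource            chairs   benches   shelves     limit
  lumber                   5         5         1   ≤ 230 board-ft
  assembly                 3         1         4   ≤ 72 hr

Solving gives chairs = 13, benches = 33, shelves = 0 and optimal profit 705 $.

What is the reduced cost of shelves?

-3.5

Check each constraint at x*: lumber 230/230 (tight); assembly 72/72 (tight).
From A_Bᵀ y = c: 5·y_lumber + 3·y_assembly = 22.5; 5·y_lumber + 1·y_assembly = 12.5.
→ y_lumber = 1.5 and y_assembly = 5.
Reduced cost of shelves: c₃ − yᵀa₃ = 18 − (1.5·1 + 5·4) = 18 − 21.5 = -3.5.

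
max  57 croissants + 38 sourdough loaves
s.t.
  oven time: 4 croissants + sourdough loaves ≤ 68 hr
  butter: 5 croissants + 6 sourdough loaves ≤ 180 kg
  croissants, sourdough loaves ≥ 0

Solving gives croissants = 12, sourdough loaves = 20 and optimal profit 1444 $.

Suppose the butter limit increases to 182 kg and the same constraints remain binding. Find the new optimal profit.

1454

Check each constraint at x*: oven time 68/68 (tight); butter 180/180 (tight).
From A_Bᵀ y = c: 4·y_oven time + 5·y_butter = 57; 1·y_oven time + 6·y_butter = 38.
→ y_oven time = 8 and y_butter = 5.
Δz = y_butter·Δb = 5 × (2) = 10, so new z* = 1444 + 10 = 1454.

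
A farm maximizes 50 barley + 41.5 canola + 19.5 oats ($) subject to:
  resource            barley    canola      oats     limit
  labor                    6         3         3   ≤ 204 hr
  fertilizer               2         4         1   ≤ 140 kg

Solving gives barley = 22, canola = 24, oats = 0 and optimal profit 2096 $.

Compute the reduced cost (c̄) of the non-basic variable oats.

-5.5

Both labor and fertilizer are binding at x*.
From A_Bᵀ y = c: 6·y_labor + 2·y_fertilizer = 50; 3·y_labor + 4·y_fertilizer = 41.5.
This yields shadow prices y_labor = 6.5, y_fertilizer = 5.5.
Reduced cost of oats: c₃ − yᵀa₃ = 19.5 − (6.5·3 + 5.5·1) = 19.5 − 25 = -5.5.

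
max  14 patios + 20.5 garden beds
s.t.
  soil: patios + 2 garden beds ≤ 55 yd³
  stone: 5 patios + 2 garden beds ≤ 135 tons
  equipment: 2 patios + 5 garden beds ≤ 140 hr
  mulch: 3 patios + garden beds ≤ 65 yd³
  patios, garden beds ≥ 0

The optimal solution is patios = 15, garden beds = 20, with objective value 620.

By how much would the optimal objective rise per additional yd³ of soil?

At the optimum: soil uses 55 of 55 (binding); stone uses 115 of 135 (slack = 20); equipment uses 130 of 140 (slack = 10); mulch uses 65 of 65 (binding).
Slack constraints have shadow price 0 (complementary slackness).
Dual feasibility on the basic columns requires 1·y_soil + 3·y_mulch = 14, 2·y_soil + 1·y_mulch = 20.5.
Solving: y_soil = 9.5, y_mulch = 1.5.
Shadow price of soil = 9.5.

9.5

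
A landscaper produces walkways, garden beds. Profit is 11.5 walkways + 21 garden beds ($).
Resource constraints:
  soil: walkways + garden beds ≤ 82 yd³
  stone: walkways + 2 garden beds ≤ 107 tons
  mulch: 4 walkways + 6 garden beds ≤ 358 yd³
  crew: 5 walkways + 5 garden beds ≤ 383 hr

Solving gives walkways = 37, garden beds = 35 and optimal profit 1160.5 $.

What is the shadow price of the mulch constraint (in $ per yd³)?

1

Binding: stone and mulch. Non-binding: soil (10 unused), crew (23 unused).
Slack constraints have shadow price 0 (complementary slackness).
From A_Bᵀ y = c: 1·y_stone + 4·y_mulch = 11.5; 2·y_stone + 6·y_mulch = 21.
Solving: y_stone = 7.5, y_mulch = 1.
Shadow price of mulch = 1.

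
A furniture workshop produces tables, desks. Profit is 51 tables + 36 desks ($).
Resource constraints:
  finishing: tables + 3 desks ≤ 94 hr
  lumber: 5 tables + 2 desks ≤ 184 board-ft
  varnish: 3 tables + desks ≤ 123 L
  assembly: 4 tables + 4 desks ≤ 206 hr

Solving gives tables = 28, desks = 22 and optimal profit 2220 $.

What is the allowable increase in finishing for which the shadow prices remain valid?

6.5

Binding constraints: finishing, lumber. The basis is B = [[1,3],[5,2]] with det -13.
Per unit increase in finishing, x* moves by d = (-0.1538, 0.3846).
The basis stays optimal until assembly becomes binding; allowable increase = 6.5 hr.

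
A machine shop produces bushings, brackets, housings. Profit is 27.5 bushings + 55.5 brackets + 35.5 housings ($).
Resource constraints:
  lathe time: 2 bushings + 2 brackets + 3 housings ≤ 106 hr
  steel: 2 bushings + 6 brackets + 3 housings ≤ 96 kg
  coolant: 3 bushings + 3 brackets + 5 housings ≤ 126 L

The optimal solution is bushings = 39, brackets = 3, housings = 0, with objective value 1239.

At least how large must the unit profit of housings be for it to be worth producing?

Check each constraint at x*: lathe time 84/106 (slack 22); steel 96/96 (tight); coolant 126/126 (tight).
By complementary slackness, y = 0 for the non-binding constraint.
Dual feasibility on the basic columns requires 2·y_steel + 3·y_coolant = 27.5, 6·y_steel + 3·y_coolant = 55.5.
This yields shadow prices y_steel = 7, y_coolant = 4.5.
housings enters the basis when its profit ≥ yᵀa₃ = 7·3 + 4.5·5 = 43.5.

43.5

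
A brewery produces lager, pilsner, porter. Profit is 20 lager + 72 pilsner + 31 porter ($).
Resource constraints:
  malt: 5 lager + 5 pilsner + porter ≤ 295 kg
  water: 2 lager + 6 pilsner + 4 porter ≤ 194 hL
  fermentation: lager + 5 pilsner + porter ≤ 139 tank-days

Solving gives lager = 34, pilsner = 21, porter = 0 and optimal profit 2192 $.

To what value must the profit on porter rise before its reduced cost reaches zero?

Binding: water and fermentation. Non-binding: malt (20 unused).
Since malt is not tight, its dual is 0.
The binding rows give the dual system: 2·y_water + 1·y_fermentation = 20 and 6·y_water + 5·y_fermentation = 72.
This yields shadow prices y_water = 7, y_fermentation = 6.
porter enters the basis when its profit ≥ yᵀa₃ = 7·4 + 6·1 = 34.

34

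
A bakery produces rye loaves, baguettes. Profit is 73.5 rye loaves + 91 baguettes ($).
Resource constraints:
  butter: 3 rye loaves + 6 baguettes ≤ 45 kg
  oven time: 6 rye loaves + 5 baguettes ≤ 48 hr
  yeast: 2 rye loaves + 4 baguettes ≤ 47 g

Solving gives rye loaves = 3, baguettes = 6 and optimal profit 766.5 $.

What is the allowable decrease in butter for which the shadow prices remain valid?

Binding constraints: butter, oven time. The basis is B = [[3,6],[6,5]] with det -21.
Per unit decrease in butter, x* moves by d = (0.2381, -0.2857).
The basis stays optimal until baguettes reaches 0; allowable decrease = 21 kg.

21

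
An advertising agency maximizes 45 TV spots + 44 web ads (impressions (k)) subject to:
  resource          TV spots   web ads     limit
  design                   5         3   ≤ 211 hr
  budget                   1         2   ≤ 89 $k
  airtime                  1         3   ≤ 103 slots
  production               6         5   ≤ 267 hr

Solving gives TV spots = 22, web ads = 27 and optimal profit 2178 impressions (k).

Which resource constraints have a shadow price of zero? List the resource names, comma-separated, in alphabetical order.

budget, design

design: 191/211 (slack 20)
budget: 76/89 (slack 13)
airtime: 103/103 (binding)
production: 267/267 (binding)
By complementary slackness, a constraint with positive slack has shadow price 0 → budget, design.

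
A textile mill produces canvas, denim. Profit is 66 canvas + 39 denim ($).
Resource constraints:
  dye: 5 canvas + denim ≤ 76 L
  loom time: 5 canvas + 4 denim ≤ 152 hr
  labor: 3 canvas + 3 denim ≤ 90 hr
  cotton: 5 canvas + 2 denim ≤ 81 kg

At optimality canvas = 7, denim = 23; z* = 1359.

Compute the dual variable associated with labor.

7

Check each constraint at x*: dye 58/76 (slack 18); loom time 127/152 (slack 25); labor 90/90 (tight); cotton 81/81 (tight).
Slack constraints have shadow price 0 (complementary slackness).
From A_Bᵀ y = c: 3·y_labor + 5·y_cotton = 66; 3·y_labor + 2·y_cotton = 39.
This yields shadow prices y_labor = 7, y_cotton = 9.
Shadow price of labor = 7.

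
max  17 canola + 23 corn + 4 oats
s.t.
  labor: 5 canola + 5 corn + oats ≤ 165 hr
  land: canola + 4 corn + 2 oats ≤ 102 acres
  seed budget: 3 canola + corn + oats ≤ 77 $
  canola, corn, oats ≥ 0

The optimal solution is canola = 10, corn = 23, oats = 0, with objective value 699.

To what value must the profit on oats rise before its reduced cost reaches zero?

7

Check each constraint at x*: labor 165/165 (tight); land 102/102 (tight); seed budget 53/77 (slack 24).
Since seed budget is not tight, its dual is 0.
From A_Bᵀ y = c: 5·y_labor + 1·y_land = 17; 5·y_labor + 4·y_land = 23.
This yields shadow prices y_labor = 3, y_land = 2.
oats enters the basis when its profit ≥ yᵀa₃ = 3·1 + 2·2 = 7.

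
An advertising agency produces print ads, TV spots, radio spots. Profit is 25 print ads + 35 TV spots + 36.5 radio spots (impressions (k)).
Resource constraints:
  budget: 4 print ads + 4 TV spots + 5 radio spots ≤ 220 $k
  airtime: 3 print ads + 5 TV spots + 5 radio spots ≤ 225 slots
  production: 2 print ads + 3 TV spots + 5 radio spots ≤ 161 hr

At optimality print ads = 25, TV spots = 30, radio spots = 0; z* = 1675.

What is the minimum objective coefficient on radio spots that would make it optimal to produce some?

37.5

Binding: budget and airtime. Non-binding: production (21 unused).
Since production is not tight, its dual is 0.
From A_Bᵀ y = c: 4·y_budget + 3·y_airtime = 25; 4·y_budget + 5·y_airtime = 35.
This yields shadow prices y_budget = 2.5, y_airtime = 5.
radio spots enters the basis when its profit ≥ yᵀa₃ = 2.5·5 + 5·5 = 37.5.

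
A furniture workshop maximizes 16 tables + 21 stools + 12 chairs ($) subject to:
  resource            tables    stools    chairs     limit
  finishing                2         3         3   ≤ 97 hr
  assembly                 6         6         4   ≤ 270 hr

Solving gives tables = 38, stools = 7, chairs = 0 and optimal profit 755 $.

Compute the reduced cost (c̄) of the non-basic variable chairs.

Both finishing and assembly are binding at x*.
The binding rows give the dual system: 2·y_finishing + 6·y_assembly = 16 and 3·y_finishing + 6·y_assembly = 21.
Solving: y_finishing = 5, y_assembly = 1.
Reduced cost of chairs: c₃ − yᵀa₃ = 12 − (5·3 + 1·4) = 12 − 19 = -7.

-7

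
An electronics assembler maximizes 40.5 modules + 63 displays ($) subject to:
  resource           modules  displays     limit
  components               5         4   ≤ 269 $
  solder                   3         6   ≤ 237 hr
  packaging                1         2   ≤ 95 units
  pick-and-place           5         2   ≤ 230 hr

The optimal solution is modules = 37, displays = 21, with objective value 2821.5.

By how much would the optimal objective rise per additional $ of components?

Check each constraint at x*: components 269/269 (tight); solder 237/237 (tight); packaging 79/95 (slack 16); pick-and-place 227/230 (slack 3).
By complementary slackness, y = 0 for the non-binding constraints.
The binding rows give the dual system: 5·y_components + 3·y_solder = 40.5 and 4·y_components + 6·y_solder = 63.
This yields shadow prices y_components = 3, y_solder = 8.5.
Shadow price of components = 3.

3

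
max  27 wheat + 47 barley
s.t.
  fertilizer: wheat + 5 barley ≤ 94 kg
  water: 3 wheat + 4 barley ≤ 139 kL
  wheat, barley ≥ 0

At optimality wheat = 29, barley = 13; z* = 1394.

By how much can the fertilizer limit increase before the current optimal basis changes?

Binding constraints: fertilizer, water. The basis is B = [[1,5],[3,4]] with det -11.
Per unit increase in fertilizer, x* moves by d = (-0.3636, 0.2727).
The basis stays optimal until wheat reaches 0; allowable increase = 79.75 kg.

79.75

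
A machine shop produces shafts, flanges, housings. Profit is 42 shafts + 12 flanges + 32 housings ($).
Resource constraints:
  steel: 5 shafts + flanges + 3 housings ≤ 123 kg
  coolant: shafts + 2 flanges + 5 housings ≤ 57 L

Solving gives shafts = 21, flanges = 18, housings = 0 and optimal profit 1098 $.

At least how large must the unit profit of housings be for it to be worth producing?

34

At the optimum: steel uses 123 of 123 (binding); coolant uses 57 of 57 (binding).
The binding rows give the dual system: 5·y_steel + 1·y_coolant = 42 and 1·y_steel + 2·y_coolant = 12.
Solving: y_steel = 8, y_coolant = 2.
housings enters the basis when its profit ≥ yᵀa₃ = 8·3 + 2·5 = 34.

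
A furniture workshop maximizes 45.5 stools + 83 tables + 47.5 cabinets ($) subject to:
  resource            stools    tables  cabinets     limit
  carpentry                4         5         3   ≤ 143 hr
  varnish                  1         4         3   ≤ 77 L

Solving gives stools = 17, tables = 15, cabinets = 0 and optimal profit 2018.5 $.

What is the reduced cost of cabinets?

Check each constraint at x*: carpentry 143/143 (tight); varnish 77/77 (tight).
From A_Bᵀ y = c: 4·y_carpentry + 1·y_varnish = 45.5; 5·y_carpentry + 4·y_varnish = 83.
Solving: y_carpentry = 9, y_varnish = 9.5.
Reduced cost of cabinets: c₃ − yᵀa₃ = 47.5 − (9·3 + 9.5·3) = 47.5 − 55.5 = -8.

-8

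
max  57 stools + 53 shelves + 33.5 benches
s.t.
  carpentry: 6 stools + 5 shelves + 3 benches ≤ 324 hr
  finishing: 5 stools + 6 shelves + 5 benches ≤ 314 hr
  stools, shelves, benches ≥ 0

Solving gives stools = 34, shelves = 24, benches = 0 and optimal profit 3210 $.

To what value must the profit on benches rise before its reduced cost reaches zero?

36

At the optimum: carpentry uses 324 of 324 (binding); finishing uses 314 of 314 (binding).
The binding rows give the dual system: 6·y_carpentry + 5·y_finishing = 57 and 5·y_carpentry + 6·y_finishing = 53.
→ y_carpentry = 7 and y_finishing = 3.
benches enters the basis when its profit ≥ yᵀa₃ = 7·3 + 3·5 = 36.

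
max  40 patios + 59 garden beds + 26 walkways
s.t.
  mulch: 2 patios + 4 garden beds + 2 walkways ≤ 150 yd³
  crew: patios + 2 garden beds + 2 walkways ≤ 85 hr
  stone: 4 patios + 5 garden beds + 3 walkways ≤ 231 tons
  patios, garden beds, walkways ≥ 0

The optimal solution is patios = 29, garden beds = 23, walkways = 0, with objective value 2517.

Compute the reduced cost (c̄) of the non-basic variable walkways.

Check each constraint at x*: mulch 150/150 (tight); crew 75/85 (slack 10); stone 231/231 (tight).
Slack constraints have shadow price 0 (complementary slackness).
From A_Bᵀ y = c: 2·y_mulch + 4·y_stone = 40; 4·y_mulch + 5·y_stone = 59.
→ y_mulch = 6 and y_stone = 7.
Reduced cost of walkways: c₃ − yᵀa₃ = 26 − (6·2 + 7·3) = 26 − 33 = -7.

-7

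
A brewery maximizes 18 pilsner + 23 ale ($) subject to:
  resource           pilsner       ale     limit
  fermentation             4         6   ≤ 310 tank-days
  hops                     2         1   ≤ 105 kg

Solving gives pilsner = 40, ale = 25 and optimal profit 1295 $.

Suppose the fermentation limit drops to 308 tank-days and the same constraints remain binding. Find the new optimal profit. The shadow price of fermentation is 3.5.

1288

Δb = -2, so new z* = 1295 + (3.5)·(-2) = 1295 − 7 = 1288.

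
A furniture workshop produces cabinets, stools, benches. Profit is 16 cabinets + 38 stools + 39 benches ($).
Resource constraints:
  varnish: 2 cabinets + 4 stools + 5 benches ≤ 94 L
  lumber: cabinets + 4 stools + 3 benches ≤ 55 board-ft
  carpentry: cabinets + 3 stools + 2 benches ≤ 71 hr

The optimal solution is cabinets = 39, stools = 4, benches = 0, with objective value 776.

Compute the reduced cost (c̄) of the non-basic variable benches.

-2.5

Check each constraint at x*: varnish 94/94 (tight); lumber 55/55 (tight); carpentry 51/71 (slack 20).
Since carpentry is not tight, its dual is 0.
Dual feasibility on the basic columns requires 2·y_varnish + 1·y_lumber = 16, 4·y_varnish + 4·y_lumber = 38.
Solving: y_varnish = 6.5, y_lumber = 3.
Reduced cost of benches: c₃ − yᵀa₃ = 39 − (6.5·5 + 3·3) = 39 − 41.5 = -2.5.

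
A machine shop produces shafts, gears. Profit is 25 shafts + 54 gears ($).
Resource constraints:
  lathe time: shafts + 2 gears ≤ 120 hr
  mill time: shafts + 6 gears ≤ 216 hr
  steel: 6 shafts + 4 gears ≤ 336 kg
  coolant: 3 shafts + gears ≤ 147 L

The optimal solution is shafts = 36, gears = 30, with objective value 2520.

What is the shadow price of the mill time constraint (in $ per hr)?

Binding: mill time and steel. Non-binding: lathe time (24 unused), coolant (9 unused).
By complementary slackness, y = 0 for the non-binding constraints.
The binding rows give the dual system: 1·y_mill time + 6·y_steel = 25 and 6·y_mill time + 4·y_steel = 54.
→ y_mill time = 7 and y_steel = 3.
Shadow price of mill time = 7.

7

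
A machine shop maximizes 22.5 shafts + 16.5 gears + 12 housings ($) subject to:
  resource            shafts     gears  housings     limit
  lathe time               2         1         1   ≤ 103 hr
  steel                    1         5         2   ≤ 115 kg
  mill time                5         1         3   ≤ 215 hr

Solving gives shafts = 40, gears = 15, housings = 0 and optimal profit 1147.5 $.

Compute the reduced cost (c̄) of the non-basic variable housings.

Binding: steel and mill time. Non-binding: lathe time (8 unused).
Slack constraints have shadow price 0 (complementary slackness).
From A_Bᵀ y = c: 1·y_steel + 5·y_mill time = 22.5; 5·y_steel + 1·y_mill time = 16.5.
→ y_steel = 2.5 and y_mill time = 4.
Reduced cost of housings: c₃ − yᵀa₃ = 12 − (2.5·2 + 4·3) = 12 − 17 = -5.

-5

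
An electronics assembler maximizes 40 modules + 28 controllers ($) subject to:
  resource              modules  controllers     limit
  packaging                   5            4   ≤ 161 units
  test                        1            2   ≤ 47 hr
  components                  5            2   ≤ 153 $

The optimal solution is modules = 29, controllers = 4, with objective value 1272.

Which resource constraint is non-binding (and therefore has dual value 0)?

packaging: 161/161 (binding)
test: 37/47 (slack 10)
components: 153/153 (binding)
By complementary slackness, a constraint with positive slack has shadow price 0 → test.

test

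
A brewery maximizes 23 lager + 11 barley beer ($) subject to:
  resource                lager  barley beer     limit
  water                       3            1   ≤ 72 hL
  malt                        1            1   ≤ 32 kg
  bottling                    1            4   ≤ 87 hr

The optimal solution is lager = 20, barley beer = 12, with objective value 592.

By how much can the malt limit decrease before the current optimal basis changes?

Binding constraints: water, malt. The basis is B = [[3,1],[1,1]] with det 2.
Per unit decrease in malt, x* moves by d = (0.5, -1.5).
The basis stays optimal until barley beer reaches 0; allowable decrease = 8 kg.

8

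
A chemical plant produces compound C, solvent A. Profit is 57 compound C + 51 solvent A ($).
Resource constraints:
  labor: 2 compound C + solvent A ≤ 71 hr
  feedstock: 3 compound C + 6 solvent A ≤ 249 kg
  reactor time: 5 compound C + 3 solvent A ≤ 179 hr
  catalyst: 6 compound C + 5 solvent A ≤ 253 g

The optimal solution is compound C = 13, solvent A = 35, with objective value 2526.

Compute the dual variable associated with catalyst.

At the optimum: labor uses 61 of 71 (slack = 10); feedstock uses 249 of 249 (binding); reactor time uses 170 of 179 (slack = 9); catalyst uses 253 of 253 (binding).
Since labor, reactor time are not tight, their duals are 0.
Dual feasibility on the basic columns requires 3·y_feedstock + 6·y_catalyst = 57, 6·y_feedstock + 5·y_catalyst = 51.
Solving: y_feedstock = 1, y_catalyst = 9.
Shadow price of catalyst = 9.

9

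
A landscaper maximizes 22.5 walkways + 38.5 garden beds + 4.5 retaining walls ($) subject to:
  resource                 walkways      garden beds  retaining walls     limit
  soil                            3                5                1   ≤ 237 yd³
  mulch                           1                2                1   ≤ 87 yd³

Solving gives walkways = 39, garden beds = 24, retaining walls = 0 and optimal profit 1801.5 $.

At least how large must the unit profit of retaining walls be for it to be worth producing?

Check each constraint at x*: soil 237/237 (tight); mulch 87/87 (tight).
Dual feasibility on the basic columns requires 3·y_soil + 1·y_mulch = 22.5, 5·y_soil + 2·y_mulch = 38.5.
→ y_soil = 6.5 and y_mulch = 3.
retaining walls enters the basis when its profit ≥ yᵀa₃ = 6.5·1 + 3·1 = 9.5.

9.5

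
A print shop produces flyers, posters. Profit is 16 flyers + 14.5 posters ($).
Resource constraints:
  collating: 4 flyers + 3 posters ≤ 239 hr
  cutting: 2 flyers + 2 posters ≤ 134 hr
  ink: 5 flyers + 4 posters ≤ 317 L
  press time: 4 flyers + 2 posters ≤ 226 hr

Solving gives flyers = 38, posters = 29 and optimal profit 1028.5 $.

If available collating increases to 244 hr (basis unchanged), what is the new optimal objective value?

Binding: collating and cutting. Non-binding: ink (11 unused), press time (16 unused).
By complementary slackness, y = 0 for the non-binding constraints.
The binding rows give the dual system: 4·y_collating + 2·y_cutting = 16 and 3·y_collating + 2·y_cutting = 14.5.
Solving: y_collating = 1.5, y_cutting = 5.
Δz = y_collating·Δb = 1.5 × (5) = 7.5, so new z* = 1028.5 + 7.5 = 1036.

1036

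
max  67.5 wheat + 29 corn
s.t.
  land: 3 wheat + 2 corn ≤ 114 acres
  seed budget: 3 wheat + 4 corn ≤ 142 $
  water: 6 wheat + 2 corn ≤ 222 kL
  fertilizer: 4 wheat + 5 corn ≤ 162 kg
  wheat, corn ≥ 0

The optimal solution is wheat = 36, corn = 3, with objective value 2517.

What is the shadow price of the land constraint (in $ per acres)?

6.5

Check each constraint at x*: land 114/114 (tight); seed budget 120/142 (slack 22); water 222/222 (tight); fertilizer 159/162 (slack 3).
Since seed budget, fertilizer are not tight, their duals are 0.
Dual feasibility on the basic columns requires 3·y_land + 6·y_water = 67.5, 2·y_land + 2·y_water = 29.
Solving: y_land = 6.5, y_water = 8.
Shadow price of land = 6.5.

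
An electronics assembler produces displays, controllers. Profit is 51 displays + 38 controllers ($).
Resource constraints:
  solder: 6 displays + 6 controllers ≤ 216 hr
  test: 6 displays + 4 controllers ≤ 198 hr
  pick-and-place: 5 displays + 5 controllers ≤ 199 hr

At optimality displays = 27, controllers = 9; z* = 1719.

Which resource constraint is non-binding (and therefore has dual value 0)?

solder: 216/216 (binding)
test: 198/198 (binding)
pick-and-place: 180/199 (slack 19)
By complementary slackness, a constraint with positive slack has shadow price 0 → pick-and-place.

pick-and-place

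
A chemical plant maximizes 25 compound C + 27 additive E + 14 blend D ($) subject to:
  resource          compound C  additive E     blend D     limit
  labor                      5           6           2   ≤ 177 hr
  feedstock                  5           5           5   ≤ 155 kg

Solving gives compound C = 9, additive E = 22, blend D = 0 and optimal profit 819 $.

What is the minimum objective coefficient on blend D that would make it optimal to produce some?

Check each constraint at x*: labor 177/177 (tight); feedstock 155/155 (tight).
The binding rows give the dual system: 5·y_labor + 5·y_feedstock = 25 and 6·y_labor + 5·y_feedstock = 27.
→ y_labor = 2 and y_feedstock = 3.
blend D enters the basis when its profit ≥ yᵀa₃ = 2·2 + 3·5 = 19.

19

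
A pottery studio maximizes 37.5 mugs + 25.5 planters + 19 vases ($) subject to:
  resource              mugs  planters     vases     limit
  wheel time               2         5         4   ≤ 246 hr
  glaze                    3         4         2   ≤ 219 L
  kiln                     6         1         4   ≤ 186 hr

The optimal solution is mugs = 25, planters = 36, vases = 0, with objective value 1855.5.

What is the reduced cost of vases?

Check each constraint at x*: wheel time 230/246 (slack 16); glaze 219/219 (tight); kiln 186/186 (tight).
Since wheel time is not tight, its dual is 0.
From A_Bᵀ y = c: 3·y_glaze + 6·y_kiln = 37.5; 4·y_glaze + 1·y_kiln = 25.5.
This yields shadow prices y_glaze = 5.5, y_kiln = 3.5.
Reduced cost of vases: c₃ − yᵀa₃ = 19 − (5.5·2 + 3.5·4) = 19 − 25 = -6.

-6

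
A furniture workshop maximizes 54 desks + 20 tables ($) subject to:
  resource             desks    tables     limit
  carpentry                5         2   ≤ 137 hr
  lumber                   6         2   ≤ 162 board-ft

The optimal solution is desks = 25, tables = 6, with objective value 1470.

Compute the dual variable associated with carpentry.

6

Both carpentry and lumber are binding at x*.
From A_Bᵀ y = c: 5·y_carpentry + 6·y_lumber = 54; 2·y_carpentry + 2·y_lumber = 20.
Solving: y_carpentry = 6, y_lumber = 4.
Shadow price of carpentry = 6.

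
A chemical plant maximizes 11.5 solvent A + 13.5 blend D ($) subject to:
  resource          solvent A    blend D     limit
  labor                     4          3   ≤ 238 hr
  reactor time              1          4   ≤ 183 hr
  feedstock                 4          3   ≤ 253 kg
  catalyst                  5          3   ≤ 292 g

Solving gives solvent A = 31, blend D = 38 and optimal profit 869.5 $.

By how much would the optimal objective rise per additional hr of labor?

Binding: labor and reactor time. Non-binding: feedstock (15 unused), catalyst (23 unused).
Since feedstock, catalyst are not tight, their duals are 0.
From A_Bᵀ y = c: 4·y_labor + 1·y_reactor time = 11.5; 3·y_labor + 4·y_reactor time = 13.5.
→ y_labor = 2.5 and y_reactor time = 1.5.
Shadow price of labor = 2.5.

2.5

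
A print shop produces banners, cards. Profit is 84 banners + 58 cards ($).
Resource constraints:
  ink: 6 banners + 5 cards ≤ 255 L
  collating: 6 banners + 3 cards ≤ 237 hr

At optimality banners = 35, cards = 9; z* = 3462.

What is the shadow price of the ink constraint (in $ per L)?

Both ink and collating are binding at x*.
The binding rows give the dual system: 6·y_ink + 6·y_collating = 84 and 5·y_ink + 3·y_collating = 58.
→ y_ink = 8 and y_collating = 6.
Shadow price of ink = 8.

8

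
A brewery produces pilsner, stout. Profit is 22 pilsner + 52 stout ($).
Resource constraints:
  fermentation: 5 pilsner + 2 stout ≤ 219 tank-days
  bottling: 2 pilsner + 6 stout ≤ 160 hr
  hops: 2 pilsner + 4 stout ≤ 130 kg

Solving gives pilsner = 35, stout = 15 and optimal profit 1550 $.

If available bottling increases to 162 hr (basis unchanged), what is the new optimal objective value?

At the optimum: fermentation uses 205 of 219 (slack = 14); bottling uses 160 of 160 (binding); hops uses 130 of 130 (binding).
By complementary slackness, y = 0 for the non-binding constraint.
From A_Bᵀ y = c: 2·y_bottling + 2·y_hops = 22; 6·y_bottling + 4·y_hops = 52.
→ y_bottling = 4 and y_hops = 7.
Δz = y_bottling·Δb = 4 × (2) = 8, so new z* = 1550 + 8 = 1558.

1558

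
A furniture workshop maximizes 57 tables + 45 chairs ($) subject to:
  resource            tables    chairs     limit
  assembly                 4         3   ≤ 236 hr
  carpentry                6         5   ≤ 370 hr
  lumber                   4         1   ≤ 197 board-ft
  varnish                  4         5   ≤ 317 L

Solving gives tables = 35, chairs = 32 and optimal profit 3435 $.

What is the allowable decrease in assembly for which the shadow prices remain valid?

3.4

Binding constraints: assembly, carpentry. The basis is B = [[4,3],[6,5]] with det 2.
Per unit decrease in assembly, x* moves by d = (-2.5, 3).
The basis stays optimal until varnish becomes binding; allowable decrease = 3.4 hr.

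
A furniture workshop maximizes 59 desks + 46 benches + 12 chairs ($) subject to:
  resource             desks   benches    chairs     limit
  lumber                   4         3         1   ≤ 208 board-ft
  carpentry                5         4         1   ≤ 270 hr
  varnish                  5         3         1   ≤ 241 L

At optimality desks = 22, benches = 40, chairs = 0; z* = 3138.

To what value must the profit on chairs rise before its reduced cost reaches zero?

13

Check each constraint at x*: lumber 208/208 (tight); carpentry 270/270 (tight); varnish 230/241 (slack 11).
By complementary slackness, y = 0 for the non-binding constraint.
The binding rows give the dual system: 4·y_lumber + 5·y_carpentry = 59 and 3·y_lumber + 4·y_carpentry = 46.
This yields shadow prices y_lumber = 6, y_carpentry = 7.
chairs enters the basis when its profit ≥ yᵀa₃ = 6·1 + 7·1 = 13.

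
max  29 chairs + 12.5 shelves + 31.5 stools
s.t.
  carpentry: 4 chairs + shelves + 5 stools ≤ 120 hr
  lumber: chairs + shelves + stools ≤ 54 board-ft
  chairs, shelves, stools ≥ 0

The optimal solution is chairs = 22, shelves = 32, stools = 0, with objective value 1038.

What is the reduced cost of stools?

-3

At the optimum: carpentry uses 120 of 120 (binding); lumber uses 54 of 54 (binding).
Dual feasibility on the basic columns requires 4·y_carpentry + 1·y_lumber = 29, 1·y_carpentry + 1·y_lumber = 12.5.
→ y_carpentry = 5.5 and y_lumber = 7.
Reduced cost of stools: c₃ − yᵀa₃ = 31.5 − (5.5·5 + 7·1) = 31.5 − 34.5 = -3.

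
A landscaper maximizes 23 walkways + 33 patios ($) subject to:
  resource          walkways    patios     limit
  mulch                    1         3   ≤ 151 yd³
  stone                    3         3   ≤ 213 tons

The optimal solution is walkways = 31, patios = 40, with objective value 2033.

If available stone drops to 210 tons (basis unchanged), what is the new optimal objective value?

2015

Check each constraint at x*: mulch 151/151 (tight); stone 213/213 (tight).
From A_Bᵀ y = c: 1·y_mulch + 3·y_stone = 23; 3·y_mulch + 3·y_stone = 33.
Solving: y_mulch = 5, y_stone = 6.
Δz = y_stone·Δb = 6 × (-3) = -18, so new z* = 2033 − 18 = 2015.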